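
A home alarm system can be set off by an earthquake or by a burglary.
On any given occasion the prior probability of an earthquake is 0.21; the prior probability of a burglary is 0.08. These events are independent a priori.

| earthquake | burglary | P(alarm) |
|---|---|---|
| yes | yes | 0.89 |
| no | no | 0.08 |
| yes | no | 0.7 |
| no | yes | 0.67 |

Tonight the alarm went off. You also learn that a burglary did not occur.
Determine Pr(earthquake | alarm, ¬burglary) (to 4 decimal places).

Pr(earthquake | alarm, ¬burglary) ≈ 0.6993

By total probability over both values of earthquake:
  P(alarm | ¬burglary) = 0.08·0.79 + 0.7·0.21
        = 0.063200 + 0.147000 = 0.210200
Configurations with earthquake contribute 0.147000, so
  P(earthquake | alarm, ¬burglary) = 0.147000 / 0.210200 ≈ 0.6993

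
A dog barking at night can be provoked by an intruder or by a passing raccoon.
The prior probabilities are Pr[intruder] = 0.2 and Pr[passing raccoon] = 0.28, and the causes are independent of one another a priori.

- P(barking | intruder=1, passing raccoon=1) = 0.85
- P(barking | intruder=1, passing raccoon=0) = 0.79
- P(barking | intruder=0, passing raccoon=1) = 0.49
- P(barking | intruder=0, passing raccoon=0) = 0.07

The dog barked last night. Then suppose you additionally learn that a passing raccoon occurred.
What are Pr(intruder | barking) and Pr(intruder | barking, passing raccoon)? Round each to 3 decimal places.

Pr(intruder | barking) ≈ 0.518; Pr(intruder | barking, passing raccoon) ≈ 0.302

By total probability over the 4 (intruder, passing raccoon) configurations:
  P(barking) = 0.07*0.8*0.72 + 0.49*0.8*0.28 + 0.79*0.2*0.72 + 0.85*0.2*0.28
        = 0.040320 + 0.109760 + 0.113760 + 0.047600 = 0.311440
Configurations with intruder contribute 0.161360, so
  P(intruder | barking) = 0.161360 / 0.311440 ≈ 0.518

Now also conditioning on passing raccoon=true:
Sum P(barking|·) weighted by the priors over both values of intruder:
  P(barking | passing raccoon) = 0.49*0.8 + 0.85*0.2
        = 0.392000 + 0.170000 = 0.562000
The terms with intruder present sum to 0.170000, so
  P(intruder | barking, passing raccoon) = 0.170000 / 0.562000 ≈ 0.302
— passing raccoon explains away the evidence for intruder.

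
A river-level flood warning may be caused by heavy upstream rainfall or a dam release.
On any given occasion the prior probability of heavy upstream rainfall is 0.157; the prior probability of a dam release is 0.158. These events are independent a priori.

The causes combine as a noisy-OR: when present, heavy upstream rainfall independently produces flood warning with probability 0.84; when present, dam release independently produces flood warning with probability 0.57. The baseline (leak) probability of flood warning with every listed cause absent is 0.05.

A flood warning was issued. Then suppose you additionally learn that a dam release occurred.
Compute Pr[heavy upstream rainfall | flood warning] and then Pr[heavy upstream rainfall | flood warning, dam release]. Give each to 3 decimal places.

Under noisy-OR, P(flood warning | causes) = 1 − (1−0.05)·∏(1−qᵢ) over the active causes.
By total probability over the 4 (heavy upstream rainfall, dam release) configurations:
  P(flood warning) = 0.05×0.843×0.842 + 0.5915×0.843×0.158 + 0.848×0.157×0.842 + 0.93464×0.157×0.158
        = 0.035490 + 0.078784 + 0.112101 + 0.023185 = 0.249560
Configurations with heavy upstream rainfall contribute 0.135286, so
  P(heavy upstream rainfall | flood warning) = 0.135286 / 0.249560 ≈ 0.542

Now also conditioning on dam release=true:
Weight on heavy upstream rainfall=true, given the evidence: 0.93464·0.157 = 0.146738
Denominator P(flood warning | dam release): 0.5915·0.843 + 0.93464·0.157 = 0.645372
Posterior = 0.146738 / 0.645372 ≈ 0.227
This is intercausal reasoning (explaining away): once dam release accounts for the flood warning, heavy upstream rainfall becomes less likely.

Pr[heavy upstream rainfall | flood warning] ≈ 0.542; Pr[heavy upstream rainfall | flood warning, dam release] ≈ 0.227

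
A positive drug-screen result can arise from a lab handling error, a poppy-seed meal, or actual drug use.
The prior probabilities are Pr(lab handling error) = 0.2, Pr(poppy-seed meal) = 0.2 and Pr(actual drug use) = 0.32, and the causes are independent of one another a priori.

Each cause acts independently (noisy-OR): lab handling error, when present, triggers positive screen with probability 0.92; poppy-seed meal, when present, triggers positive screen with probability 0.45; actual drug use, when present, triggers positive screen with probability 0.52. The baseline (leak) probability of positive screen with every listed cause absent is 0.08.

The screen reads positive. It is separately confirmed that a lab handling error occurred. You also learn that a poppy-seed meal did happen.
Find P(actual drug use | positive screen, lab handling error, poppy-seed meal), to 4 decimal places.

P(actual drug use | positive screen, lab handling error, poppy-seed meal) ≈ 0.3247

Under noisy-OR, P(positive screen | causes) = 1 − (1−0.08)·∏(1−qᵢ) over the active causes.
P(positive screen | lab handling error, poppy-seed meal) = 0.95952·0.68 + 0.98057·0.32 = 0.652474 + 0.313782 = 0.966256
The actual drug use-present share is 0.98057·0.32 = 0.313782.
P(actual drug use | positive screen, lab handling error, poppy-seed meal) = 0.313782 / 0.966256 ≈ 0.3247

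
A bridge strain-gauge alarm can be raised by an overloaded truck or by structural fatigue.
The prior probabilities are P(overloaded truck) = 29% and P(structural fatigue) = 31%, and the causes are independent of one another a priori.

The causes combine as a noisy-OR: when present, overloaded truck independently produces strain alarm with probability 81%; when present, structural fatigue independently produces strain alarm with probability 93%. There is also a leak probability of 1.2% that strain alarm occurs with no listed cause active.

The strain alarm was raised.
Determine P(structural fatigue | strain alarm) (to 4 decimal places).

Under noisy-OR, P(strain alarm | causes) = 1 − (1−0.012)·∏(1−qᵢ) over the active causes.
By total probability over the 4 (overloaded truck, structural fatigue) configurations:
  P(strain alarm) = 0.012*0.71*0.69 + 0.93084*0.71*0.31 + 0.81228*0.29*0.69 + 0.98686*0.29*0.31
        = 0.005879 + 0.204878 + 0.162537 + 0.088719 = 0.462013
The terms with structural fatigue present sum to 0.293597, so
  P(structural fatigue | strain alarm) = 0.293597 / 0.462013 ≈ 0.6355

P(structural fatigue | strain alarm) ≈ 0.6355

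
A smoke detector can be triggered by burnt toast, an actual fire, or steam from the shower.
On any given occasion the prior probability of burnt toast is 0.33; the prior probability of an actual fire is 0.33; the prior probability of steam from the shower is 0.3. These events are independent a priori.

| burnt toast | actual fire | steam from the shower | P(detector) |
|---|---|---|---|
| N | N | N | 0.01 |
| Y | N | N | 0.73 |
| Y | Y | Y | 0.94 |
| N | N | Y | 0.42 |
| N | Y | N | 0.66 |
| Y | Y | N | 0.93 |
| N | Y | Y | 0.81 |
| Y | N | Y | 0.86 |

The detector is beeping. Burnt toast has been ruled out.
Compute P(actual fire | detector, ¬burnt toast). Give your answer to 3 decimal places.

P(actual fire | detector, ¬burnt toast) ≈ 0.723

Sum P(detector|·) weighted by the priors over the 4 (actual fire, steam from the shower) configurations:
  P(detector | ¬burnt toast) = 0.01·0.67·0.7 + 0.42·0.67·0.3 + 0.66·0.33·0.7 + 0.81·0.33·0.3
        = 0.004690 + 0.084420 + 0.152460 + 0.080190 = 0.321760
Configurations with actual fire contribute 0.232650, so
  P(actual fire | detector, ¬burnt toast) = 0.232650 / 0.321760 ≈ 0.723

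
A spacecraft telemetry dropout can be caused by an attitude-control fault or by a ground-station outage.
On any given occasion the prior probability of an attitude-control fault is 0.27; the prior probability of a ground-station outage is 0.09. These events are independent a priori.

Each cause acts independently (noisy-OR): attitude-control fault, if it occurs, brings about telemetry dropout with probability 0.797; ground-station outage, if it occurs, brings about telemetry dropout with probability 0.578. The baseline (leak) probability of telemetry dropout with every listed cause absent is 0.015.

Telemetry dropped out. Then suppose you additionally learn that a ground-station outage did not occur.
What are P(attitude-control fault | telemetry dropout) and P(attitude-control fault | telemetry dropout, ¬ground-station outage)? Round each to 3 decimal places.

P(attitude-control fault | telemetry dropout) ≈ 0.819; P(attitude-control fault | telemetry dropout, ¬ground-station outage) ≈ 0.952

Under noisy-OR, P(telemetry dropout | causes) = 1 − (1−0.015)·∏(1−qᵢ) over the active causes.
Enumerate the 4 (attitude-control fault, ground-station outage) configurations and weight by the priors:
  P(telemetry dropout) = 0.015×0.73×0.91 + 0.58433×0.73×0.09 + 0.800045×0.27×0.91 + 0.915619×0.27×0.09
        = 0.009964 + 0.038390 + 0.196571 + 0.022250 = 0.267175
Keeping only the attitude-control fault-present terms gives 0.218821, so
  P(attitude-control fault | telemetry dropout) = 0.218821 / 0.267175 ≈ 0.819

Now condition on the additional information:
For the numerator, keep only attitude-control fault=true terms: 0.800045*0.27 = 0.216012
Denominator P(telemetry dropout | ¬ground-station outage): 0.015*0.73 + 0.800045*0.27 = 0.226962
Posterior = 0.216012 / 0.226962 ≈ 0.952
With ground-station outage excluded, attitude-control fault must carry more of the explanatory weight for the telemetry dropout.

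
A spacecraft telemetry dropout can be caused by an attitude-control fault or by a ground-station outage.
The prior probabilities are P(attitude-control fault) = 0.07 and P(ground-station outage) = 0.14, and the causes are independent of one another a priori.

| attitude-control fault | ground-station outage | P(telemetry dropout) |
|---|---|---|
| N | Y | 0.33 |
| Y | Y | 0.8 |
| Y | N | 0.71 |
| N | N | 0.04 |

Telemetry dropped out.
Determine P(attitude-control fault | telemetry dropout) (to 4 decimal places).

P(attitude-control fault | telemetry dropout) ≈ 0.4029

Weight on attitude-control fault=true, given the evidence: 0.042742 + 0.007840 = 0.050582
Denominator P(telemetry dropout): 0.04*0.93*0.86 + 0.33*0.93*0.14 + 0.71*0.07*0.86 + 0.8*0.07*0.14 = 0.125540
P(attitude-control fault | telemetry dropout) = 0.050582/0.125540 ≈ 0.4029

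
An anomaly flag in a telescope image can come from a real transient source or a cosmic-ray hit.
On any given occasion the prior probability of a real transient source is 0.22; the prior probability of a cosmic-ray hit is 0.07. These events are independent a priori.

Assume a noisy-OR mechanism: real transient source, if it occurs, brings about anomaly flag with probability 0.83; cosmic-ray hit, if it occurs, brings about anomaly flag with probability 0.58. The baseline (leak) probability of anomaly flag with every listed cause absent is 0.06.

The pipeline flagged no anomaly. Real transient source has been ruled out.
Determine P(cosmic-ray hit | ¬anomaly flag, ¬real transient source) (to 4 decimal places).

Under noisy-OR, P(anomaly flag | causes) = 1 − (1−0.06)·∏(1−qᵢ) over the active causes.
For the numerator, keep only cosmic-ray hit=true terms: 0.3948·0.07 = 0.027636
The normalizing constant is 0.94·0.93 + 0.3948·0.07 = 0.901836
P(cosmic-ray hit | ¬anomaly flag, ¬real transient source) = 0.027636/0.901836 ≈ 0.0306

P(cosmic-ray hit | ¬anomaly flag, ¬real transient source) ≈ 0.0306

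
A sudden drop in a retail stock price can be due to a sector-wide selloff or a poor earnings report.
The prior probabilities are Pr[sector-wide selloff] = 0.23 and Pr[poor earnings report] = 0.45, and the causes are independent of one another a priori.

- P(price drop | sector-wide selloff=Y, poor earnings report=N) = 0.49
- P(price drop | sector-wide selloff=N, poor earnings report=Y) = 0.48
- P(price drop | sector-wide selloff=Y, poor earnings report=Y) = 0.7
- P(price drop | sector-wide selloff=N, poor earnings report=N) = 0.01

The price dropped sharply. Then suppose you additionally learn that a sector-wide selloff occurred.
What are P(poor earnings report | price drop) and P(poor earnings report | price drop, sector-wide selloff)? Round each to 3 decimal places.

P(price drop) = 0.01*0.77*0.55 + 0.48*0.77*0.45 + 0.49*0.23*0.55 + 0.7*0.23*0.45 = 0.004235 + 0.166320 + 0.061985 + 0.072450 = 0.304990
The poor earnings report-present share is 0.166320 + 0.072450 = 0.238770.
Hence the posterior is 0.238770/0.304990 ≈ 0.783.

Now also conditioning on sector-wide selloff=true:
P(price drop | sector-wide selloff) = 0.49*0.55 + 0.7*0.45 = 0.269500 + 0.315000 = 0.584500
Of this, 0.315000 comes from 0.7*0.45 (the poor earnings report=true cases).
P(poor earnings report | price drop, sector-wide selloff) = 0.315000 / 0.584500 ≈ 0.539
— sector-wide selloff explains away the evidence for poor earnings report.

P(poor earnings report | price drop) ≈ 0.783; P(poor earnings report | price drop, sector-wide selloff) ≈ 0.539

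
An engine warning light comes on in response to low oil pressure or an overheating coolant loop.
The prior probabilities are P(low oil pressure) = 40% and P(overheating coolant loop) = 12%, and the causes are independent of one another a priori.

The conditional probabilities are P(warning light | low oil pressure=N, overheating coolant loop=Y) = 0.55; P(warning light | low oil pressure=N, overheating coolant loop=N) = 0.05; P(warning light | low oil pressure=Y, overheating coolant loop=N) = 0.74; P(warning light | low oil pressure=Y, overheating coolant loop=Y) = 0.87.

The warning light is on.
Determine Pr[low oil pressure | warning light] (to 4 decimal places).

Pr[low oil pressure | warning light] ≈ 0.8208

P(warning light) = 0.05*0.6*0.88 + 0.55*0.6*0.12 + 0.74*0.4*0.88 + 0.87*0.4*0.12 = 0.026400 + 0.039600 + 0.260480 + 0.041760 = 0.368240
The low oil pressure-present share is 0.260480 + 0.041760 = 0.302240.
Hence the posterior is 0.302240/0.368240 ≈ 0.8208.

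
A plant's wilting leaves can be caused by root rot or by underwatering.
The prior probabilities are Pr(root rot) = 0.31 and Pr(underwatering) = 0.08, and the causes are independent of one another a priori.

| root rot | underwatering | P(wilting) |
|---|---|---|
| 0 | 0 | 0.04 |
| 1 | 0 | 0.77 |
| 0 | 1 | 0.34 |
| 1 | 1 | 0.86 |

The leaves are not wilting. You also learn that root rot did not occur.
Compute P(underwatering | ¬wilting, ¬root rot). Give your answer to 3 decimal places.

Weight on underwatering=true, given the evidence: 0.66·0.08 = 0.052800
The normalizing constant is 0.96·0.92 + 0.66·0.08 = 0.936000
P(underwatering | ¬wilting, ¬root rot) = 0.052800/0.936000 ≈ 0.056

P(underwatering | ¬wilting, ¬root rot) ≈ 0.056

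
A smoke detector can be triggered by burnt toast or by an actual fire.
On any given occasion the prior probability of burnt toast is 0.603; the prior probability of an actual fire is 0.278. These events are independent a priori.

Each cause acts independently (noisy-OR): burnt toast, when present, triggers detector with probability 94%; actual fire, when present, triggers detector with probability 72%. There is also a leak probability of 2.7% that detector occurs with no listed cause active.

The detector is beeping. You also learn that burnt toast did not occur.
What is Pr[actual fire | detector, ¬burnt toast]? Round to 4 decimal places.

Under noisy-OR, P(detector | causes) = 1 − (1−0.027)·∏(1−qᵢ) over the active causes.
Sum P(detector|·) weighted by the priors over both values of actual fire:
  P(detector | ¬burnt toast) = 0.027·0.722 + 0.72756·0.278
        = 0.019494 + 0.202262 = 0.221756
The terms with actual fire present sum to 0.202262, so
  P(actual fire | detector, ¬burnt toast) = 0.202262 / 0.221756 ≈ 0.9121

Pr[actual fire | detector, ¬burnt toast] ≈ 0.9121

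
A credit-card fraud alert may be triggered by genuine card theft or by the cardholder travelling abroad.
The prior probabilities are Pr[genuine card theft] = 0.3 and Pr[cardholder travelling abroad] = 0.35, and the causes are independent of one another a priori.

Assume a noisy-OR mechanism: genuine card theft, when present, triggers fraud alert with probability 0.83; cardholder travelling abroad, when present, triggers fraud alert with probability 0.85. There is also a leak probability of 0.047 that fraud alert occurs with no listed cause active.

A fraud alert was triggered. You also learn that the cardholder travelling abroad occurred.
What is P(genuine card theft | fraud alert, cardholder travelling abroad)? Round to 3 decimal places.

Under noisy-OR, P(fraud alert | causes) = 1 − (1−0.047)·∏(1−qᵢ) over the active causes.
Sum P(fraud alert|·) weighted by the priors over both values of genuine card theft:
  P(fraud alert | cardholder travelling abroad) = 0.85705·0.7 + 0.975699·0.3
        = 0.599935 + 0.292710 = 0.892645
Keeping only the genuine card theft-present terms gives 0.292710, so
  P(genuine card theft | fraud alert, cardholder travelling abroad) = 0.292710 / 0.892645 ≈ 0.328

P(genuine card theft | fraud alert, cardholder travelling abroad) ≈ 0.328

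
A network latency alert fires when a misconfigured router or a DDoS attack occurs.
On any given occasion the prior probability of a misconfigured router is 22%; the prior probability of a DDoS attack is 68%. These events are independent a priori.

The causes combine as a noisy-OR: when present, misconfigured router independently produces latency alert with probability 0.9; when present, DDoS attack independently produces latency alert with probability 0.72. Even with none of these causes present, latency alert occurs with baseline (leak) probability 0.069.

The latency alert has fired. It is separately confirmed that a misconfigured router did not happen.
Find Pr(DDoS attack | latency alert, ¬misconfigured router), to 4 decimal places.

Under noisy-OR, P(latency alert | causes) = 1 − (1−0.069)·∏(1−qᵢ) over the active causes.
By total probability over both values of DDoS attack:
  P(latency alert | ¬misconfigured router) = 0.069×0.32 + 0.73932×0.68
        = 0.022080 + 0.502738 = 0.524818
Configurations with DDoS attack contribute 0.502738, so
  P(DDoS attack | latency alert, ¬misconfigured router) = 0.502738 / 0.524818 ≈ 0.9579

Pr(DDoS attack | latency alert, ¬misconfigured router) ≈ 0.9579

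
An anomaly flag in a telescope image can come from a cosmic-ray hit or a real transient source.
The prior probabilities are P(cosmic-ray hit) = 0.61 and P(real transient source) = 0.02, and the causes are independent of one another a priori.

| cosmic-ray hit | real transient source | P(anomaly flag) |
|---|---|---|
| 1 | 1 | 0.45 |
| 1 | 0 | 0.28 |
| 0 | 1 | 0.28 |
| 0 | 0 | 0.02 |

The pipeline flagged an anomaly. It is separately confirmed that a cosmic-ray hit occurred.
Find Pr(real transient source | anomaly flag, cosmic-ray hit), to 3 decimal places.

Enumerate both values of real transient source and weight by the priors:
  P(anomaly flag | cosmic-ray hit) = 0.28·0.98 + 0.45·0.02
        = 0.274400 + 0.009000 = 0.283400
The terms with real transient source present sum to 0.009000, so
  P(real transient source | anomaly flag, cosmic-ray hit) = 0.009000 / 0.283400 ≈ 0.032

Pr(real transient source | anomaly flag, cosmic-ray hit) ≈ 0.032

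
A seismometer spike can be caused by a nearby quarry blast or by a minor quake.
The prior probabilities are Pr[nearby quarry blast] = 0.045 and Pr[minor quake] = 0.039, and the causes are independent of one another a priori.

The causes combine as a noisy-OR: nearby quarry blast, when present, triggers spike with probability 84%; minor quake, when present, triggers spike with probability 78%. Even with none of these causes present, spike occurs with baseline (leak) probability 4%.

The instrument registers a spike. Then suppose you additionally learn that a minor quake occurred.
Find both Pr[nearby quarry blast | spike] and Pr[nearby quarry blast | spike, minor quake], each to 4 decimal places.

Under noisy-OR, P(spike | causes) = 1 − (1−0.04)·∏(1−qᵢ) over the active causes.
P(spike) = 0.04×0.955×0.961 + 0.7888×0.955×0.039 + 0.8464×0.045×0.961 + 0.966208×0.045×0.039 = 0.036710 + 0.029379 + 0.036603 + 0.001696 = 0.104388
Of this, 0.038299 comes from 0.036603 + 0.001696 (the nearby quarry blast=true cases).
Hence the posterior is 0.038299/0.104388 ≈ 0.3669.

Now also conditioning on minor quake=true:
P(spike | minor quake) = 0.7888·0.955 + 0.966208·0.045 = 0.753304 + 0.043479 = 0.796783
Restricting to configurations with nearby quarry blast present: 0.966208·0.045 = 0.043479.
So P(nearby quarry blast | spike, minor quake) = 0.043479/0.796783 ≈ 0.0546.
This is intercausal reasoning (explaining away): once minor quake accounts for the spike, nearby quarry blast becomes less likely.

Pr[nearby quarry blast | spike] ≈ 0.3669; Pr[nearby quarry blast | spike, minor quake] ≈ 0.0546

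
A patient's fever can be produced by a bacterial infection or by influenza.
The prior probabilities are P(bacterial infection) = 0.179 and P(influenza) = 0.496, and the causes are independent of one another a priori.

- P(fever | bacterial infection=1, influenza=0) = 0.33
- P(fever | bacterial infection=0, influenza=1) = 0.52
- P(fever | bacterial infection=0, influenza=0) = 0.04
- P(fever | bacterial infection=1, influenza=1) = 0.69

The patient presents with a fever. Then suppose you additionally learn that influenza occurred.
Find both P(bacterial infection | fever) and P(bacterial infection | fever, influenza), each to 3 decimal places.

For the numerator, keep only bacterial infection=true terms: 0.029771 + 0.061261 = 0.091032
Normalizer over all consistent configurations: 0.04×0.821×0.504 + 0.52×0.821×0.496 + 0.33×0.179×0.504 + 0.69×0.179×0.496 = 0.319335
P(bacterial infection | fever) = 0.091032/0.319335 ≈ 0.285

Now condition on the additional information:
For the numerator, keep only bacterial infection=true terms: 0.69×0.179 = 0.123510
Denominator P(fever | influenza): 0.52×0.821 + 0.69×0.179 = 0.550430
P(bacterial infection | fever, influenza) = 0.123510/0.550430 ≈ 0.224
Conditioning on influenza lowers the posterior on bacterial infection: the classic explaining-away effect in a common-effect structure.

P(bacterial infection | fever) ≈ 0.285; P(bacterial infection | fever, influenza) ≈ 0.224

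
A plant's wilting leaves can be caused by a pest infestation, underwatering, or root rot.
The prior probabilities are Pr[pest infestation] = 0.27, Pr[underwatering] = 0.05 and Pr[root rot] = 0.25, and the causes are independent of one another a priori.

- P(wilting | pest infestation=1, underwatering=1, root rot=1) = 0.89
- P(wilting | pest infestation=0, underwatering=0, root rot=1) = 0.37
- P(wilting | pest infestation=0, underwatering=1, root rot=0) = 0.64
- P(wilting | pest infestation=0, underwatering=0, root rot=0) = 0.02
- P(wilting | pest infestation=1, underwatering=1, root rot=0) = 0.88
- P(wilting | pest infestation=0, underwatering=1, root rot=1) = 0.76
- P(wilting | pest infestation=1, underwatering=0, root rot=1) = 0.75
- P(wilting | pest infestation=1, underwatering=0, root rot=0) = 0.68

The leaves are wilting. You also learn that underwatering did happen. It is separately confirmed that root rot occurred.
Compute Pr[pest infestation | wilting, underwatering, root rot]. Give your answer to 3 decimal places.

Pr[pest infestation | wilting, underwatering, root rot] ≈ 0.302

By total probability over both values of pest infestation:
  P(wilting | underwatering, root rot) = 0.76×0.73 + 0.89×0.27
        = 0.554800 + 0.240300 = 0.795100
Keeping only the pest infestation-present terms gives 0.240300, so
  P(pest infestation | wilting, underwatering, root rot) = 0.240300 / 0.795100 ≈ 0.302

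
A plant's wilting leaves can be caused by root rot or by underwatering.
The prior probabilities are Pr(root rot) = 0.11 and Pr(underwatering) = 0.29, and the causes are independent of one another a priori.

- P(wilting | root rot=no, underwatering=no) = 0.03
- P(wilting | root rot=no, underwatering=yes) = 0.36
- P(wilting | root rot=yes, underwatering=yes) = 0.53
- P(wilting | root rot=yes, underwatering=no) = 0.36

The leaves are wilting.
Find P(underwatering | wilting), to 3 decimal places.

P(underwatering | wilting) ≈ 0.700

P(wilting) = 0.03×0.89×0.71 + 0.36×0.89×0.29 + 0.36×0.11×0.71 + 0.53×0.11×0.29 = 0.018957 + 0.092916 + 0.028116 + 0.016907 = 0.156896
Restricting to configurations with underwatering present: 0.092916 + 0.016907 = 0.109823.
So P(underwatering | wilting) = 0.109823/0.156896 ≈ 0.700.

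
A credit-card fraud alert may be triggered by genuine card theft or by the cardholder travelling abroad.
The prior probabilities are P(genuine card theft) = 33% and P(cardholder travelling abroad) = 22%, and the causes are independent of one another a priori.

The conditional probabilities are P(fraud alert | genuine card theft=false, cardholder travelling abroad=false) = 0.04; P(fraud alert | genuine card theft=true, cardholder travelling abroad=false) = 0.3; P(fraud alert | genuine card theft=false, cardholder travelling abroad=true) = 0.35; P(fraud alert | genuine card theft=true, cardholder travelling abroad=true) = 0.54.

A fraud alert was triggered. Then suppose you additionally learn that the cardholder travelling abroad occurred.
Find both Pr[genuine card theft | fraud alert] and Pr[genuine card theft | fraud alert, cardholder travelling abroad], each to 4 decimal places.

Pr[genuine card theft | fraud alert] ≈ 0.6163; Pr[genuine card theft | fraud alert, cardholder travelling abroad] ≈ 0.4318

Numerator (weight on configurations with genuine card theft): 0.077220 + 0.039204 = 0.116424
Normalizer over all consistent configurations: 0.04·0.67·0.78 + 0.35·0.67·0.22 + 0.3·0.33·0.78 + 0.54·0.33·0.22 = 0.188918
P(genuine card theft | fraud alert) = 0.116424/0.188918 ≈ 0.6163

Now also conditioning on cardholder travelling abroad=true:
By total probability over both values of genuine card theft:
  P(fraud alert | cardholder travelling abroad) = 0.35*0.67 + 0.54*0.33
        = 0.234500 + 0.178200 = 0.412700
Configurations with genuine card theft contribute 0.178200, so
  P(genuine card theft | fraud alert, cardholder travelling abroad) = 0.178200 / 0.412700 ≈ 0.4318
This is intercausal reasoning (explaining away): once cardholder travelling abroad accounts for the fraud alert, genuine card theft becomes less likely.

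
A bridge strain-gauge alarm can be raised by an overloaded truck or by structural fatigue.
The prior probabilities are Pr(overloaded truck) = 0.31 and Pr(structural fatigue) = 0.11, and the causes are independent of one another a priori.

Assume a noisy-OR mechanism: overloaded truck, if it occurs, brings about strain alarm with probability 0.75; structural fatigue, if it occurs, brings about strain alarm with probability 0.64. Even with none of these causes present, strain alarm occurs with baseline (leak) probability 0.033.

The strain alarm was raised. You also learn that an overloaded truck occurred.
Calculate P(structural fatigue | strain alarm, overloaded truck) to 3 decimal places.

P(structural fatigue | strain alarm, overloaded truck) ≈ 0.130

Under noisy-OR, P(strain alarm | causes) = 1 − (1−0.033)·∏(1−qᵢ) over the active causes.
Enumerate both values of structural fatigue and weight by the priors:
  P(strain alarm | overloaded truck) = 0.75825*0.89 + 0.91297*0.11
        = 0.674843 + 0.100427 = 0.775270
The terms with structural fatigue present sum to 0.100427, so
  P(structural fatigue | strain alarm, overloaded truck) = 0.100427 / 0.775270 ≈ 0.130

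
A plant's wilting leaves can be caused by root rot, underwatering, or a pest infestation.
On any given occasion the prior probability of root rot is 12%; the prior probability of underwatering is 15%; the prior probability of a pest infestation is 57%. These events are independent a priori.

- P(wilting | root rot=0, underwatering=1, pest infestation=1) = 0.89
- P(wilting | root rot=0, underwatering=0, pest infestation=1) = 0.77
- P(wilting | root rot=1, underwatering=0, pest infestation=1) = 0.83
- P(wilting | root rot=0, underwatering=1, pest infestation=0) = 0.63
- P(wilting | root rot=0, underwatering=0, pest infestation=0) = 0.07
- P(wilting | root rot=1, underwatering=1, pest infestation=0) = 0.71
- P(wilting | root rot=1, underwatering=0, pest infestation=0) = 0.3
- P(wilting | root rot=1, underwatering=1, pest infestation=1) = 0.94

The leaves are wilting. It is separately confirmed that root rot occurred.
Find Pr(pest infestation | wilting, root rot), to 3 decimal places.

Pr(pest infestation | wilting, root rot) ≈ 0.756

Enumerate the 4 (underwatering, pest infestation) configurations and weight by the priors:
  P(wilting | root rot) = 0.3*0.85*0.43 + 0.83*0.85*0.57 + 0.71*0.15*0.43 + 0.94*0.15*0.57
        = 0.109650 + 0.402135 + 0.045795 + 0.080370 = 0.637950
Configurations with pest infestation contribute 0.482505, so
  P(pest infestation | wilting, root rot) = 0.482505 / 0.637950 ≈ 0.756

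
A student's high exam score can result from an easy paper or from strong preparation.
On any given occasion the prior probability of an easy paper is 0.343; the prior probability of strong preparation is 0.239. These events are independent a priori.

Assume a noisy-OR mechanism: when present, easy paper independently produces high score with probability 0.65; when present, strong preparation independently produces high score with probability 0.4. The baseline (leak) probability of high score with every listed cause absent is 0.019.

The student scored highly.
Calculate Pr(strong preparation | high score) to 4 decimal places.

Pr(strong preparation | high score) ≈ 0.4176

Under noisy-OR, P(high score | causes) = 1 − (1−0.019)·∏(1−qᵢ) over the active causes.
P(high score) = 0.019·0.657·0.761 + 0.4114·0.657·0.239 + 0.65665·0.343·0.761 + 0.79399·0.343·0.239 = 0.009500 + 0.064599 + 0.171401 + 0.065089 = 0.310589
Of this, 0.129688 comes from 0.064599 + 0.065089 (the strong preparation=true cases).
So P(strong preparation | high score) = 0.129688/0.310589 ≈ 0.4176.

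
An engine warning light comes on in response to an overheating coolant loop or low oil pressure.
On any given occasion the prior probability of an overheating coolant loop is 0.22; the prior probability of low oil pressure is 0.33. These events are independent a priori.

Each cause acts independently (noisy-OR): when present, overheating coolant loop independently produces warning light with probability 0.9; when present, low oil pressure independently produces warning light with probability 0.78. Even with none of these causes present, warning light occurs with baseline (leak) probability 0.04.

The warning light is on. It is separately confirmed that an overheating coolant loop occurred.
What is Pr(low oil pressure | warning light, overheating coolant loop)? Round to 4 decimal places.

Pr(low oil pressure | warning light, overheating coolant loop) ≈ 0.3478

Under noisy-OR, P(warning light | causes) = 1 − (1−0.04)·∏(1−qᵢ) over the active causes.
P(warning light | overheating coolant loop) = 0.904·0.67 + 0.97888·0.33 = 0.605680 + 0.323030 = 0.928710
The low oil pressure-present share is 0.97888·0.33 = 0.323030.
Hence the posterior is 0.323030/0.928710 ≈ 0.3478.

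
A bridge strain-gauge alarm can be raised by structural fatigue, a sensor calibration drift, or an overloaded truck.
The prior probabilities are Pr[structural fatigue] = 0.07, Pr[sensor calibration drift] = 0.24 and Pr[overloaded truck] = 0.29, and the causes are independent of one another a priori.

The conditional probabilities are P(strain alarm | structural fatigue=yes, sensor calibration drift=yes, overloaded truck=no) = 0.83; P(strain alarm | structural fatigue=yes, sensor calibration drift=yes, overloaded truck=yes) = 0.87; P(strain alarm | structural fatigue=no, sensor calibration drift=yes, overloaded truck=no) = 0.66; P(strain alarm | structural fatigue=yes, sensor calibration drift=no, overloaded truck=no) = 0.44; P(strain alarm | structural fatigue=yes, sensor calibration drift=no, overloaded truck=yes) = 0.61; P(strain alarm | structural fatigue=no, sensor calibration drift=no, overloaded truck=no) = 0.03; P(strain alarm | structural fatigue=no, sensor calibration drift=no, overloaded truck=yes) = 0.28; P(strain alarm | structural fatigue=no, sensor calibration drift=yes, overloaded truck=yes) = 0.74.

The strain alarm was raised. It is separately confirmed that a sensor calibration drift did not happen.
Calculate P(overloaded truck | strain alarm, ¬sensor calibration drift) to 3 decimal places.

P(overloaded truck | strain alarm, ¬sensor calibration drift) ≈ 0.678

P(strain alarm | ¬sensor calibration drift) = 0.03·0.93·0.71 + 0.28·0.93·0.29 + 0.44·0.07·0.71 + 0.61·0.07·0.29 = 0.019809 + 0.075516 + 0.021868 + 0.012383 = 0.129576
Of this, 0.087899 comes from 0.075516 + 0.012383 (the overloaded truck=true cases).
P(overloaded truck | strain alarm, ¬sensor calibration drift) = 0.087899 / 0.129576 ≈ 0.678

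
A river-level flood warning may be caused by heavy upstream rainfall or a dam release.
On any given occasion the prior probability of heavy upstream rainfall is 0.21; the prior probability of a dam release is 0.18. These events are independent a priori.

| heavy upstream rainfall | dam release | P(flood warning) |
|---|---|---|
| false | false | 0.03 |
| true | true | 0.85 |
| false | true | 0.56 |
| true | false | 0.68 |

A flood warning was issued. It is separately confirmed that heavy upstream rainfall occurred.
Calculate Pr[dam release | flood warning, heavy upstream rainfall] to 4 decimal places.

Sum P(flood warning|·) weighted by the priors over both values of dam release:
  P(flood warning | heavy upstream rainfall) = 0.68*0.82 + 0.85*0.18
        = 0.557600 + 0.153000 = 0.710600
Configurations with dam release contribute 0.153000, so
  P(dam release | flood warning, heavy upstream rainfall) = 0.153000 / 0.710600 ≈ 0.2153

Pr[dam release | flood warning, heavy upstream rainfall] ≈ 0.2153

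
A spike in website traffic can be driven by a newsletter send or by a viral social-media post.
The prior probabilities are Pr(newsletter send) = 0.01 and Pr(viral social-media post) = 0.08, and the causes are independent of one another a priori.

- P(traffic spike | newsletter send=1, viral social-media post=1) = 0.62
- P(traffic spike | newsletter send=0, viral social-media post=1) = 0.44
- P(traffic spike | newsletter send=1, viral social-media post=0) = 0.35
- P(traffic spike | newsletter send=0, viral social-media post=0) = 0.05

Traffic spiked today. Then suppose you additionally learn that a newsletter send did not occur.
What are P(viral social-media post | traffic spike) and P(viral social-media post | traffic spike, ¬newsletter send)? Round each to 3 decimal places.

P(viral social-media post | traffic spike) ≈ 0.420; P(viral social-media post | traffic spike, ¬newsletter send) ≈ 0.433

For the numerator, keep only viral social-media post=true terms: 0.034848 + 0.000496 = 0.035344
Denominator P(traffic spike): 0.05×0.99×0.92 + 0.44×0.99×0.08 + 0.35×0.01×0.92 + 0.62×0.01×0.08 = 0.084104
Posterior = 0.035344 / 0.084104 ≈ 0.420

Now condition on the additional information:
P(traffic spike | ¬newsletter send) = 0.05*0.92 + 0.44*0.08 = 0.046000 + 0.035200 = 0.081200
The viral social-media post-present share is 0.44*0.08 = 0.035200.
So P(viral social-media post | traffic spike, ¬newsletter send) = 0.035200/0.081200 ≈ 0.433.
Ruling out newsletter send raises the posterior on viral social-media post — the flip side of explaining away.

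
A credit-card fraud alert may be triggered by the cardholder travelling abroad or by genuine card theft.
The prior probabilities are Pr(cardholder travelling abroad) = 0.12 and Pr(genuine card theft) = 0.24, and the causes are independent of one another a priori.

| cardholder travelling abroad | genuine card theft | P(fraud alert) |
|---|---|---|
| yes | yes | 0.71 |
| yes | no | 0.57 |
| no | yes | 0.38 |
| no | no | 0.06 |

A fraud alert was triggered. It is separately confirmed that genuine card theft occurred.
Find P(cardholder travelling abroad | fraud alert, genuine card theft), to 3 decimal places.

Weight on cardholder travelling abroad=true, given the evidence: 0.71·0.12 = 0.085200
Normalizer over all consistent configurations: 0.38·0.88 + 0.71·0.12 = 0.419600
Posterior = 0.085200 / 0.419600 ≈ 0.203

P(cardholder travelling abroad | fraud alert, genuine card theft) ≈ 0.203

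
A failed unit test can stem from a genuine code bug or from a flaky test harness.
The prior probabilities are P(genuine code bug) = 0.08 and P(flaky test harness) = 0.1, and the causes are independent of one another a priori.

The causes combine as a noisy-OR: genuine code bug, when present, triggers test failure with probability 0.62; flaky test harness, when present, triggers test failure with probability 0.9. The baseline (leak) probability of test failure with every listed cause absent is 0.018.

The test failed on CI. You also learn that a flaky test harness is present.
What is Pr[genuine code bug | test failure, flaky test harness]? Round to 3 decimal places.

Pr[genuine code bug | test failure, flaky test harness] ≈ 0.085

Under noisy-OR, P(test failure | causes) = 1 − (1−0.018)·∏(1−qᵢ) over the active causes.
Weight on genuine code bug=true, given the evidence: 0.962684×0.08 = 0.077015
The normalizing constant is 0.9018×0.92 + 0.962684×0.08 = 0.906671
Posterior = 0.077015 / 0.906671 ≈ 0.085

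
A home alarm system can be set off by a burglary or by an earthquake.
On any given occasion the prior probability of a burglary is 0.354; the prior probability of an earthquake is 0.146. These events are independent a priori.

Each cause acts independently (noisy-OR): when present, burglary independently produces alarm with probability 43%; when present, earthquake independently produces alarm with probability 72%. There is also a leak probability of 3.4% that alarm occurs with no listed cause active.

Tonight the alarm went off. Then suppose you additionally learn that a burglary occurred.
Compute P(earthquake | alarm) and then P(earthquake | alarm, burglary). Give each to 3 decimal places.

P(earthquake | alarm) ≈ 0.421; P(earthquake | alarm, burglary) ≈ 0.243

Under noisy-OR, P(alarm | causes) = 1 − (1−0.034)·∏(1−qᵢ) over the active causes.
Numerator (weight on configurations with earthquake): 0.068805 + 0.043716 = 0.112521
Denominator P(alarm): 0.034*0.646*0.854 + 0.72952*0.646*0.146 + 0.44938*0.354*0.854 + 0.845826*0.354*0.146 = 0.267133
Posterior = 0.112521 / 0.267133 ≈ 0.421

Now also conditioning on burglary=true:
Weight on earthquake=true, given the evidence: 0.845826·0.146 = 0.123491
Normalizer over all consistent configurations: 0.44938·0.854 + 0.845826·0.146 = 0.507262
Posterior = 0.123491 / 0.507262 ≈ 0.243
The drop from 0.421 to 0.243 is the explaining-away (discounting) effect.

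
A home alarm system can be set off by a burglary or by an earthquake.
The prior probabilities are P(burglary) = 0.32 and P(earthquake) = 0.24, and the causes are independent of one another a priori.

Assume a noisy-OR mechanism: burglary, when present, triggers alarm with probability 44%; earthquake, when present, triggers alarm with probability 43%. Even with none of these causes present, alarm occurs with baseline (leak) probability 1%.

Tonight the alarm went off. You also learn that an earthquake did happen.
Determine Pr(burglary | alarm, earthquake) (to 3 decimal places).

Under noisy-OR, P(alarm | causes) = 1 − (1−0.01)·∏(1−qᵢ) over the active causes.
P(alarm | earthquake) = 0.4357*0.68 + 0.683992*0.32 = 0.296276 + 0.218877 = 0.515153
Restricting to configurations with burglary present: 0.683992*0.32 = 0.218877.
So P(burglary | alarm, earthquake) = 0.218877/0.515153 ≈ 0.425.

Pr(burglary | alarm, earthquake) ≈ 0.425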